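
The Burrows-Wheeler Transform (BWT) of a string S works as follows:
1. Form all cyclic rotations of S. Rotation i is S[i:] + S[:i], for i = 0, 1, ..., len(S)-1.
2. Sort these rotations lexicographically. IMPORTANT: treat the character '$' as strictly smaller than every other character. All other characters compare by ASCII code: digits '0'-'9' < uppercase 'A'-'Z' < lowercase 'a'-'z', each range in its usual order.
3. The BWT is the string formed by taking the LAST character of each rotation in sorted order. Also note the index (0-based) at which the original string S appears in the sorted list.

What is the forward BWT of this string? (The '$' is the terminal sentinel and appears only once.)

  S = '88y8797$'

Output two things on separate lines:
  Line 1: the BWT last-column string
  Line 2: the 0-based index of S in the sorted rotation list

All 8 rotations (rotation i = S[i:]+S[:i]):
  rot[0] = 88y8797$
  rot[1] = 8y8797$8
  rot[2] = y8797$88
  rot[3] = 8797$88y
  rot[4] = 797$88y8
  rot[5] = 97$88y87
  rot[6] = 7$88y879
  rot[7] = $88y8797
Sorted (with $ < everything):
  sorted[0] = $88y8797  (last char: '7')
  sorted[1] = 7$88y879  (last char: '9')
  sorted[2] = 797$88y8  (last char: '8')
  sorted[3] = 8797$88y  (last char: 'y')
  sorted[4] = 88y8797$  (last char: '$')
  sorted[5] = 8y8797$8  (last char: '8')
  sorted[6] = 97$88y87  (last char: '7')
  sorted[7] = y8797$88  (last char: '8')
Last column: 798y$878
Original string S is at sorted index 4

Answer: 798y$878
4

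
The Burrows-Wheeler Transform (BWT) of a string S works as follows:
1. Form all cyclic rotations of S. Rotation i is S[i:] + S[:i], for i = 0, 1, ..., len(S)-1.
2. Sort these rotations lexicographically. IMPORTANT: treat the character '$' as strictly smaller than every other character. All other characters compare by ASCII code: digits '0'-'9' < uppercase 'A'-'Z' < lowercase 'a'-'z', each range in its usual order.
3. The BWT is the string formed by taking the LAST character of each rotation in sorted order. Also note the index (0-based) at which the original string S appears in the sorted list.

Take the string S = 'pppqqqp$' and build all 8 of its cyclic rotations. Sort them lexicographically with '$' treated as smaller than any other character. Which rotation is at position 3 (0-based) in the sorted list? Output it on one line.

Answer: ppqqqp$p

Derivation:
All 8 rotations (rotation i = S[i:]+S[:i]):
  rot[0] = pppqqqp$
  rot[1] = ppqqqp$p
  rot[2] = pqqqp$pp
  rot[3] = qqqp$ppp
  rot[4] = qqp$pppq
  rot[5] = qp$pppqq
  rot[6] = p$pppqqq
  rot[7] = $pppqqqp
Sorted (with $ < everything):
  sorted[0] = $pppqqqp
  sorted[1] = p$pppqqq
  sorted[2] = pppqqqp$
  sorted[3] = ppqqqp$p
  sorted[4] = pqqqp$pp
  sorted[5] = qp$pppqq
  sorted[6] = qqp$pppq
  sorted[7] = qqqp$ppp
sorted[3] = ppqqqp$p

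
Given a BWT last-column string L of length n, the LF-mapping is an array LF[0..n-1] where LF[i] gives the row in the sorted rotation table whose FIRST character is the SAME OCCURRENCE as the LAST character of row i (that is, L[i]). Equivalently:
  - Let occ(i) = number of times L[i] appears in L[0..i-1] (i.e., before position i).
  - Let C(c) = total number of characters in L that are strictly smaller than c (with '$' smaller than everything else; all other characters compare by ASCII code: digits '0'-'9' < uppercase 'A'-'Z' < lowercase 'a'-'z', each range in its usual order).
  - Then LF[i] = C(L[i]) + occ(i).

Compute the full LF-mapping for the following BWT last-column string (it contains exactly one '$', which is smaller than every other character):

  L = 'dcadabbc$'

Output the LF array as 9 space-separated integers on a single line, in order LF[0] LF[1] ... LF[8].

Char counts: '$':1, 'a':2, 'b':2, 'c':2, 'd':2
C (first-col start): C('$')=0, C('a')=1, C('b')=3, C('c')=5, C('d')=7
L[0]='d': occ=0, LF[0]=C('d')+0=7+0=7
L[1]='c': occ=0, LF[1]=C('c')+0=5+0=5
L[2]='a': occ=0, LF[2]=C('a')+0=1+0=1
L[3]='d': occ=1, LF[3]=C('d')+1=7+1=8
L[4]='a': occ=1, LF[4]=C('a')+1=1+1=2
L[5]='b': occ=0, LF[5]=C('b')+0=3+0=3
L[6]='b': occ=1, LF[6]=C('b')+1=3+1=4
L[7]='c': occ=1, LF[7]=C('c')+1=5+1=6
L[8]='$': occ=0, LF[8]=C('$')+0=0+0=0

Answer: 7 5 1 8 2 3 4 6 0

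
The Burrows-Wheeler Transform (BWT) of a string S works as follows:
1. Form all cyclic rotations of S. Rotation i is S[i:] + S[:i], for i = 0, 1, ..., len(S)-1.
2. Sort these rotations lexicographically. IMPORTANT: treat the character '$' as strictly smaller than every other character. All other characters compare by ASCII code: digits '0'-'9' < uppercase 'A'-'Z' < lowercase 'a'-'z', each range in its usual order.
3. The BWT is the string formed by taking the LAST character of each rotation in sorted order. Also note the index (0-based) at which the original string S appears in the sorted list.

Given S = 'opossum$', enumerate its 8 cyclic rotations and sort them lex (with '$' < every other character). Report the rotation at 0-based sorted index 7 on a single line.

All 8 rotations (rotation i = S[i:]+S[:i]):
  rot[0] = opossum$
  rot[1] = possum$o
  rot[2] = ossum$op
  rot[3] = ssum$opo
  rot[4] = sum$opos
  rot[5] = um$oposs
  rot[6] = m$opossu
  rot[7] = $opossum
Sorted (with $ < everything):
  sorted[0] = $opossum
  sorted[1] = m$opossu
  sorted[2] = opossum$
  sorted[3] = ossum$op
  sorted[4] = possum$o
  sorted[5] = ssum$opo
  sorted[6] = sum$opos
  sorted[7] = um$oposs
sorted[7] = um$oposs

Answer: um$oposs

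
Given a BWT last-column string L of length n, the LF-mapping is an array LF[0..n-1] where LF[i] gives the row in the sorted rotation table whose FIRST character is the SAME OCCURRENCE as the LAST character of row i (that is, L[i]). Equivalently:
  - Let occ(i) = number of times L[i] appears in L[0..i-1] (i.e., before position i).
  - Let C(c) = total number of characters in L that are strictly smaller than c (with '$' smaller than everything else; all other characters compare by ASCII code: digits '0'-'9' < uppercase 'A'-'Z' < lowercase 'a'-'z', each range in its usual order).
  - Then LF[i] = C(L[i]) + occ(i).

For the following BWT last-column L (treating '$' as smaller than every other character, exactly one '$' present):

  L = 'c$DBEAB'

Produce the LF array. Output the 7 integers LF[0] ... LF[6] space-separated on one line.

Char counts: '$':1, 'A':1, 'B':2, 'D':1, 'E':1, 'c':1
C (first-col start): C('$')=0, C('A')=1, C('B')=2, C('D')=4, C('E')=5, C('c')=6
L[0]='c': occ=0, LF[0]=C('c')+0=6+0=6
L[1]='$': occ=0, LF[1]=C('$')+0=0+0=0
L[2]='D': occ=0, LF[2]=C('D')+0=4+0=4
L[3]='B': occ=0, LF[3]=C('B')+0=2+0=2
L[4]='E': occ=0, LF[4]=C('E')+0=5+0=5
L[5]='A': occ=0, LF[5]=C('A')+0=1+0=1
L[6]='B': occ=1, LF[6]=C('B')+1=2+1=3

Answer: 6 0 4 2 5 1 3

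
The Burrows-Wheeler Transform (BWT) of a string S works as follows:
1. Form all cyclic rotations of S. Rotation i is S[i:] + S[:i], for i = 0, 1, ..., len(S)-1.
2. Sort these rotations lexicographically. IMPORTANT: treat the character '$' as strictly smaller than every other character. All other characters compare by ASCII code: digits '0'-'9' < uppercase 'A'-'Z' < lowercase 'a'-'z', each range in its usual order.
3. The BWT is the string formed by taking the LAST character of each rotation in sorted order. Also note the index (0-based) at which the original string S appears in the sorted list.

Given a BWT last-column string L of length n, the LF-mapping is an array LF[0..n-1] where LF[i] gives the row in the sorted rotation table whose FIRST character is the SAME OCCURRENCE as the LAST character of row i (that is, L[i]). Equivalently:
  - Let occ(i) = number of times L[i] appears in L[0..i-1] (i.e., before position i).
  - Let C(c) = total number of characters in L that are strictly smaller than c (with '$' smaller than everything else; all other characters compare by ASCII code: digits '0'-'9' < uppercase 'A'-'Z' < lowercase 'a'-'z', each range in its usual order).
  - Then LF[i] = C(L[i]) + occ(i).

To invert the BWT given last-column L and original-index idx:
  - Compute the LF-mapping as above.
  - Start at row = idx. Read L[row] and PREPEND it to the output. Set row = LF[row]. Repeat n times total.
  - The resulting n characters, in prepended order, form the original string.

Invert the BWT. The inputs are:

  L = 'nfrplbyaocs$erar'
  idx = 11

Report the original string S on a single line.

Answer: raspberryfalcon$

Derivation:
LF mapping: 8 6 11 10 7 3 15 1 9 4 14 0 5 12 2 13
Walk LF starting at row 11, prepending L[row]:
  step 1: row=11, L[11]='$', prepend. Next row=LF[11]=0
  step 2: row=0, L[0]='n', prepend. Next row=LF[0]=8
  step 3: row=8, L[8]='o', prepend. Next row=LF[8]=9
  step 4: row=9, L[9]='c', prepend. Next row=LF[9]=4
  step 5: row=4, L[4]='l', prepend. Next row=LF[4]=7
  step 6: row=7, L[7]='a', prepend. Next row=LF[7]=1
  step 7: row=1, L[1]='f', prepend. Next row=LF[1]=6
  step 8: row=6, L[6]='y', prepend. Next row=LF[6]=15
  step 9: row=15, L[15]='r', prepend. Next row=LF[15]=13
  step 10: row=13, L[13]='r', prepend. Next row=LF[13]=12
  step 11: row=12, L[12]='e', prepend. Next row=LF[12]=5
  step 12: row=5, L[5]='b', prepend. Next row=LF[5]=3
  step 13: row=3, L[3]='p', prepend. Next row=LF[3]=10
  step 14: row=10, L[10]='s', prepend. Next row=LF[10]=14
  step 15: row=14, L[14]='a', prepend. Next row=LF[14]=2
  step 16: row=2, L[2]='r', prepend. Next row=LF[2]=11
Reversed output: raspberryfalcon$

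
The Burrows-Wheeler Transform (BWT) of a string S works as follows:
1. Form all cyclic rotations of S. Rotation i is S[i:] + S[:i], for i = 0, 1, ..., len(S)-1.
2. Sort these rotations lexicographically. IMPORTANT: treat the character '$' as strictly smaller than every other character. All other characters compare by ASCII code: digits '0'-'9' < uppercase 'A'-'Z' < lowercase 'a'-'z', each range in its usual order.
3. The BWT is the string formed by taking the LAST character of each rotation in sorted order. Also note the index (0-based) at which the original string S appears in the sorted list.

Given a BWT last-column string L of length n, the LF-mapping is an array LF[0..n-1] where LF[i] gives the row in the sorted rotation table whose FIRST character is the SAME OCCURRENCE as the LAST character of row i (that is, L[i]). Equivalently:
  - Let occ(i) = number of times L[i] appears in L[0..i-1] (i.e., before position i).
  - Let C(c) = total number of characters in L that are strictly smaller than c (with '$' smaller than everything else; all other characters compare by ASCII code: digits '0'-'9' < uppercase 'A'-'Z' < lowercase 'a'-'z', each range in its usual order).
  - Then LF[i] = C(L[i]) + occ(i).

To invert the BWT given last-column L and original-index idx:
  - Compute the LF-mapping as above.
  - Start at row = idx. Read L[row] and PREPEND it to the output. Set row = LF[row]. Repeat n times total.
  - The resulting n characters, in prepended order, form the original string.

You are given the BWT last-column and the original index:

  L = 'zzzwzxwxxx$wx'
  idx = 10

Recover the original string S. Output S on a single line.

LF mapping: 9 10 11 1 12 4 2 5 6 7 0 3 8
Walk LF starting at row 10, prepending L[row]:
  step 1: row=10, L[10]='$', prepend. Next row=LF[10]=0
  step 2: row=0, L[0]='z', prepend. Next row=LF[0]=9
  step 3: row=9, L[9]='x', prepend. Next row=LF[9]=7
  step 4: row=7, L[7]='x', prepend. Next row=LF[7]=5
  step 5: row=5, L[5]='x', prepend. Next row=LF[5]=4
  step 6: row=4, L[4]='z', prepend. Next row=LF[4]=12
  step 7: row=12, L[12]='x', prepend. Next row=LF[12]=8
  step 8: row=8, L[8]='x', prepend. Next row=LF[8]=6
  step 9: row=6, L[6]='w', prepend. Next row=LF[6]=2
  step 10: row=2, L[2]='z', prepend. Next row=LF[2]=11
  step 11: row=11, L[11]='w', prepend. Next row=LF[11]=3
  step 12: row=3, L[3]='w', prepend. Next row=LF[3]=1
  step 13: row=1, L[1]='z', prepend. Next row=LF[1]=10
Reversed output: zwwzwxxzxxxz$

Answer: zwwzwxxzxxxz$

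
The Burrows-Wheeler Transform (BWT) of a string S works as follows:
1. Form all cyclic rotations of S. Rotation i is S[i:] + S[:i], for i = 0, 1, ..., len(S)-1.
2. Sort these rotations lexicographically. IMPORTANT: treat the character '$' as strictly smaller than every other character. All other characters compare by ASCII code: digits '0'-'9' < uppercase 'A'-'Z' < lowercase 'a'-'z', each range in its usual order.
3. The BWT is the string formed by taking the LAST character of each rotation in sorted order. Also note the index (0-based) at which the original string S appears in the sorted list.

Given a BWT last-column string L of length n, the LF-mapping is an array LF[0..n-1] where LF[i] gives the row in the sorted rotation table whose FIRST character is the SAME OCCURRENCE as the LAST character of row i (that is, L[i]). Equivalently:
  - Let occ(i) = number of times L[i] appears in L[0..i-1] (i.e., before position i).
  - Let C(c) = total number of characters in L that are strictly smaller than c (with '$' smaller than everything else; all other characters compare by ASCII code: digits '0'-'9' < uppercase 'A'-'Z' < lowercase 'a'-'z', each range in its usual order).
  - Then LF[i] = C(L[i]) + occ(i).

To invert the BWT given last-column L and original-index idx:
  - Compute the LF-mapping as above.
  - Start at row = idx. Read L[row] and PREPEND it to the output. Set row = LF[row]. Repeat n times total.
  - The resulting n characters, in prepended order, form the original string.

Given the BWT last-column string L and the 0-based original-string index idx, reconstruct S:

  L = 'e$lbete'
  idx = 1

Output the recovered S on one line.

LF mapping: 2 0 5 1 3 6 4
Walk LF starting at row 1, prepending L[row]:
  step 1: row=1, L[1]='$', prepend. Next row=LF[1]=0
  step 2: row=0, L[0]='e', prepend. Next row=LF[0]=2
  step 3: row=2, L[2]='l', prepend. Next row=LF[2]=5
  step 4: row=5, L[5]='t', prepend. Next row=LF[5]=6
  step 5: row=6, L[6]='e', prepend. Next row=LF[6]=4
  step 6: row=4, L[4]='e', prepend. Next row=LF[4]=3
  step 7: row=3, L[3]='b', prepend. Next row=LF[3]=1
Reversed output: beetle$

Answer: beetle$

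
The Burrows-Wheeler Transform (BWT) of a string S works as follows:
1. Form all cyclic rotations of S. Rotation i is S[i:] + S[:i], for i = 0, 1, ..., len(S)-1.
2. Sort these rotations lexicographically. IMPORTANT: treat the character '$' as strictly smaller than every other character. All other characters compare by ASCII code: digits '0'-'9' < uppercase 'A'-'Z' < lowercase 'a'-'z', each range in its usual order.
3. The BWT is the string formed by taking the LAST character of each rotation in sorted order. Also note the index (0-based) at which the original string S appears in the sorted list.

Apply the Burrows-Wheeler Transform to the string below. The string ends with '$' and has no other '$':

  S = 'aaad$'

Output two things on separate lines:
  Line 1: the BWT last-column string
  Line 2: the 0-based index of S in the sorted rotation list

All 5 rotations (rotation i = S[i:]+S[:i]):
  rot[0] = aaad$
  rot[1] = aad$a
  rot[2] = ad$aa
  rot[3] = d$aaa
  rot[4] = $aaad
Sorted (with $ < everything):
  sorted[0] = $aaad  (last char: 'd')
  sorted[1] = aaad$  (last char: '$')
  sorted[2] = aad$a  (last char: 'a')
  sorted[3] = ad$aa  (last char: 'a')
  sorted[4] = d$aaa  (last char: 'a')
Last column: d$aaa
Original string S is at sorted index 1

Answer: d$aaa
1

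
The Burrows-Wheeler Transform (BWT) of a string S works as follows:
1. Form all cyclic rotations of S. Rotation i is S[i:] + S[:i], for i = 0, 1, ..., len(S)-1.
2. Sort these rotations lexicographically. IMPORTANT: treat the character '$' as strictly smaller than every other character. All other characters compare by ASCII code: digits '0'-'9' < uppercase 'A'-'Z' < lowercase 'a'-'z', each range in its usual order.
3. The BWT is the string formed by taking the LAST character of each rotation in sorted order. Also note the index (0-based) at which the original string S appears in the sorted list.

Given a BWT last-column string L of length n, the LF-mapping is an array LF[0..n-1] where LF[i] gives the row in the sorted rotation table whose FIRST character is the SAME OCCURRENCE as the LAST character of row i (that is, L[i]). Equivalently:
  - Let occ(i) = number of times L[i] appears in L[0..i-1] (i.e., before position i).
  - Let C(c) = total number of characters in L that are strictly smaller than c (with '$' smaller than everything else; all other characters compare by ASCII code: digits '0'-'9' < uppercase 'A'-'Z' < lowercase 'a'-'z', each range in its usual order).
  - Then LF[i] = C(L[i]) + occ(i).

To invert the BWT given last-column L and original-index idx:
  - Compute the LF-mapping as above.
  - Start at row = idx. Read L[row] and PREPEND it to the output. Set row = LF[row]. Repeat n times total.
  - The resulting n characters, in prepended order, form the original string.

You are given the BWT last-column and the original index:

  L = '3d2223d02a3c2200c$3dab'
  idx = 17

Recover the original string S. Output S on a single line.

Answer: c320ad220a23cbdd02233$

Derivation:
LF mapping: 10 19 4 5 6 11 20 1 7 14 12 17 8 9 2 3 18 0 13 21 15 16
Walk LF starting at row 17, prepending L[row]:
  step 1: row=17, L[17]='$', prepend. Next row=LF[17]=0
  step 2: row=0, L[0]='3', prepend. Next row=LF[0]=10
  step 3: row=10, L[10]='3', prepend. Next row=LF[10]=12
  step 4: row=12, L[12]='2', prepend. Next row=LF[12]=8
  step 5: row=8, L[8]='2', prepend. Next row=LF[8]=7
  step 6: row=7, L[7]='0', prepend. Next row=LF[7]=1
  step 7: row=1, L[1]='d', prepend. Next row=LF[1]=19
  step 8: row=19, L[19]='d', prepend. Next row=LF[19]=21
  step 9: row=21, L[21]='b', prepend. Next row=LF[21]=16
  step 10: row=16, L[16]='c', prepend. Next row=LF[16]=18
  step 11: row=18, L[18]='3', prepend. Next row=LF[18]=13
  step 12: row=13, L[13]='2', prepend. Next row=LF[13]=9
  step 13: row=9, L[9]='a', prepend. Next row=LF[9]=14
  step 14: row=14, L[14]='0', prepend. Next row=LF[14]=2
  step 15: row=2, L[2]='2', prepend. Next row=LF[2]=4
  step 16: row=4, L[4]='2', prepend. Next row=LF[4]=6
  step 17: row=6, L[6]='d', prepend. Next row=LF[6]=20
  step 18: row=20, L[20]='a', prepend. Next row=LF[20]=15
  step 19: row=15, L[15]='0', prepend. Next row=LF[15]=3
  step 20: row=3, L[3]='2', prepend. Next row=LF[3]=5
  step 21: row=5, L[5]='3', prepend. Next row=LF[5]=11
  step 22: row=11, L[11]='c', prepend. Next row=LF[11]=17
Reversed output: c320ad220a23cbdd02233$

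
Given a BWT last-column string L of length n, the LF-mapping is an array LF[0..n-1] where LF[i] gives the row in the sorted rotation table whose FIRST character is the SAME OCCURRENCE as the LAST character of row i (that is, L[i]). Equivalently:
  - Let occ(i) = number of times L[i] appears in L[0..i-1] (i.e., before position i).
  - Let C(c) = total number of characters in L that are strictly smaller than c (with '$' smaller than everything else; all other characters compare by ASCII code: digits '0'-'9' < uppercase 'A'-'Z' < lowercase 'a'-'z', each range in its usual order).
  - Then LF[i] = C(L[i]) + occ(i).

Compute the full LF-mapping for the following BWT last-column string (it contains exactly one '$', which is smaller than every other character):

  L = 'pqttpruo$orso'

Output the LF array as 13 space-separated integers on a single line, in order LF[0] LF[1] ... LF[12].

Answer: 4 6 10 11 5 7 12 1 0 2 8 9 3

Derivation:
Char counts: '$':1, 'o':3, 'p':2, 'q':1, 'r':2, 's':1, 't':2, 'u':1
C (first-col start): C('$')=0, C('o')=1, C('p')=4, C('q')=6, C('r')=7, C('s')=9, C('t')=10, C('u')=12
L[0]='p': occ=0, LF[0]=C('p')+0=4+0=4
L[1]='q': occ=0, LF[1]=C('q')+0=6+0=6
L[2]='t': occ=0, LF[2]=C('t')+0=10+0=10
L[3]='t': occ=1, LF[3]=C('t')+1=10+1=11
L[4]='p': occ=1, LF[4]=C('p')+1=4+1=5
L[5]='r': occ=0, LF[5]=C('r')+0=7+0=7
L[6]='u': occ=0, LF[6]=C('u')+0=12+0=12
L[7]='o': occ=0, LF[7]=C('o')+0=1+0=1
L[8]='$': occ=0, LF[8]=C('$')+0=0+0=0
L[9]='o': occ=1, LF[9]=C('o')+1=1+1=2
L[10]='r': occ=1, LF[10]=C('r')+1=7+1=8
L[11]='s': occ=0, LF[11]=C('s')+0=9+0=9
L[12]='o': occ=2, LF[12]=C('o')+2=1+2=3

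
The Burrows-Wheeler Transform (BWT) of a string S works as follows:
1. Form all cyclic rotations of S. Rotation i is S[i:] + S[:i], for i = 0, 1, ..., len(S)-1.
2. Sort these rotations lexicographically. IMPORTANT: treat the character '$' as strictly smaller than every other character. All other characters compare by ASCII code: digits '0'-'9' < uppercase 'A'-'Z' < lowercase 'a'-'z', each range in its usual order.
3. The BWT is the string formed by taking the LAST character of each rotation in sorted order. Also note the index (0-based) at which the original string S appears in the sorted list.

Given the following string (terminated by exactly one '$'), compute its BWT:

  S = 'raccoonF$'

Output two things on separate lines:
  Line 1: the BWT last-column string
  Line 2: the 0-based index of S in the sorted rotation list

Answer: Fnracooc$
8

Derivation:
All 9 rotations (rotation i = S[i:]+S[:i]):
  rot[0] = raccoonF$
  rot[1] = accoonF$r
  rot[2] = ccoonF$ra
  rot[3] = coonF$rac
  rot[4] = oonF$racc
  rot[5] = onF$racco
  rot[6] = nF$raccoo
  rot[7] = F$raccoon
  rot[8] = $raccoonF
Sorted (with $ < everything):
  sorted[0] = $raccoonF  (last char: 'F')
  sorted[1] = F$raccoon  (last char: 'n')
  sorted[2] = accoonF$r  (last char: 'r')
  sorted[3] = ccoonF$ra  (last char: 'a')
  sorted[4] = coonF$rac  (last char: 'c')
  sorted[5] = nF$raccoo  (last char: 'o')
  sorted[6] = onF$racco  (last char: 'o')
  sorted[7] = oonF$racc  (last char: 'c')
  sorted[8] = raccoonF$  (last char: '$')
Last column: Fnracooc$
Original string S is at sorted index 8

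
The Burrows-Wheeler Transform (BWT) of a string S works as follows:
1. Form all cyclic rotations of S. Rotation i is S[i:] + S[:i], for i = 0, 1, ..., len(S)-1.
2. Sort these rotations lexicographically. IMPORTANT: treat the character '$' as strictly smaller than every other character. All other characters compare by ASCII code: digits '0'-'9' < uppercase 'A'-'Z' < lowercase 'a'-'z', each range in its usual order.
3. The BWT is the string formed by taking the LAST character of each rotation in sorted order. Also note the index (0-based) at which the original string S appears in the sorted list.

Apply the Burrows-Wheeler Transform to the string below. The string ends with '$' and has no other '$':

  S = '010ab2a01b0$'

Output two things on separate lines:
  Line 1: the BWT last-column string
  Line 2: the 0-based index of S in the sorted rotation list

Answer: 0b$a100b201a
2

Derivation:
All 12 rotations (rotation i = S[i:]+S[:i]):
  rot[0] = 010ab2a01b0$
  rot[1] = 10ab2a01b0$0
  rot[2] = 0ab2a01b0$01
  rot[3] = ab2a01b0$010
  rot[4] = b2a01b0$010a
  rot[5] = 2a01b0$010ab
  rot[6] = a01b0$010ab2
  rot[7] = 01b0$010ab2a
  rot[8] = 1b0$010ab2a0
  rot[9] = b0$010ab2a01
  rot[10] = 0$010ab2a01b
  rot[11] = $010ab2a01b0
Sorted (with $ < everything):
  sorted[0] = $010ab2a01b0  (last char: '0')
  sorted[1] = 0$010ab2a01b  (last char: 'b')
  sorted[2] = 010ab2a01b0$  (last char: '$')
  sorted[3] = 01b0$010ab2a  (last char: 'a')
  sorted[4] = 0ab2a01b0$01  (last char: '1')
  sorted[5] = 10ab2a01b0$0  (last char: '0')
  sorted[6] = 1b0$010ab2a0  (last char: '0')
  sorted[7] = 2a01b0$010ab  (last char: 'b')
  sorted[8] = a01b0$010ab2  (last char: '2')
  sorted[9] = ab2a01b0$010  (last char: '0')
  sorted[10] = b0$010ab2a01  (last char: '1')
  sorted[11] = b2a01b0$010a  (last char: 'a')
Last column: 0b$a100b201a
Original string S is at sorted index 2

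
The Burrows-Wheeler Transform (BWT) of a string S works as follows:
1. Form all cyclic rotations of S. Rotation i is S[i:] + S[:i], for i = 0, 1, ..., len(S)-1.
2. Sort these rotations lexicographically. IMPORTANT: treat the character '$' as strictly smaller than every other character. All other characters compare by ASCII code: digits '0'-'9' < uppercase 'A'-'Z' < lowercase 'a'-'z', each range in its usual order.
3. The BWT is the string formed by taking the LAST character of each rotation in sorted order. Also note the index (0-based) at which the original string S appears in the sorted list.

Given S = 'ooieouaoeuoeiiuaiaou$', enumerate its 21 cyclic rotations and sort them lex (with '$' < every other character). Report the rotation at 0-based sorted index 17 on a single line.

Answer: u$ooieouaoeuoeiiuaiao

Derivation:
All 21 rotations (rotation i = S[i:]+S[:i]):
  rot[0] = ooieouaoeuoeiiuaiaou$
  rot[1] = oieouaoeuoeiiuaiaou$o
  rot[2] = ieouaoeuoeiiuaiaou$oo
  rot[3] = eouaoeuoeiiuaiaou$ooi
  rot[4] = ouaoeuoeiiuaiaou$ooie
  rot[5] = uaoeuoeiiuaiaou$ooieo
  rot[6] = aoeuoeiiuaiaou$ooieou
  rot[7] = oeuoeiiuaiaou$ooieoua
  rot[8] = euoeiiuaiaou$ooieouao
  rot[9] = uoeiiuaiaou$ooieouaoe
  rot[10] = oeiiuaiaou$ooieouaoeu
  rot[11] = eiiuaiaou$ooieouaoeuo
  rot[12] = iiuaiaou$ooieouaoeuoe
  rot[13] = iuaiaou$ooieouaoeuoei
  rot[14] = uaiaou$ooieouaoeuoeii
  rot[15] = aiaou$ooieouaoeuoeiiu
  rot[16] = iaou$ooieouaoeuoeiiua
  rot[17] = aou$ooieouaoeuoeiiuai
  rot[18] = ou$ooieouaoeuoeiiuaia
  rot[19] = u$ooieouaoeuoeiiuaiao
  rot[20] = $ooieouaoeuoeiiuaiaou
Sorted (with $ < everything):
  sorted[0] = $ooieouaoeuoeiiuaiaou
  sorted[1] = aiaou$ooieouaoeuoeiiu
  sorted[2] = aoeuoeiiuaiaou$ooieou
  sorted[3] = aou$ooieouaoeuoeiiuai
  sorted[4] = eiiuaiaou$ooieouaoeuo
  sorted[5] = eouaoeuoeiiuaiaou$ooi
  sorted[6] = euoeiiuaiaou$ooieouao
  sorted[7] = iaou$ooieouaoeuoeiiua
  sorted[8] = ieouaoeuoeiiuaiaou$oo
  sorted[9] = iiuaiaou$ooieouaoeuoe
  sorted[10] = iuaiaou$ooieouaoeuoei
  sorted[11] = oeiiuaiaou$ooieouaoeu
  sorted[12] = oeuoeiiuaiaou$ooieoua
  sorted[13] = oieouaoeuoeiiuaiaou$o
  sorted[14] = ooieouaoeuoeiiuaiaou$
  sorted[15] = ou$ooieouaoeuoeiiuaia
  sorted[16] = ouaoeuoeiiuaiaou$ooie
  sorted[17] = u$ooieouaoeuoeiiuaiao
  sorted[18] = uaiaou$ooieouaoeuoeii
  sorted[19] = uaoeuoeiiuaiaou$ooieo
  sorted[20] = uoeiiuaiaou$ooieouaoe
sorted[17] = u$ooieouaoeuoeiiuaiao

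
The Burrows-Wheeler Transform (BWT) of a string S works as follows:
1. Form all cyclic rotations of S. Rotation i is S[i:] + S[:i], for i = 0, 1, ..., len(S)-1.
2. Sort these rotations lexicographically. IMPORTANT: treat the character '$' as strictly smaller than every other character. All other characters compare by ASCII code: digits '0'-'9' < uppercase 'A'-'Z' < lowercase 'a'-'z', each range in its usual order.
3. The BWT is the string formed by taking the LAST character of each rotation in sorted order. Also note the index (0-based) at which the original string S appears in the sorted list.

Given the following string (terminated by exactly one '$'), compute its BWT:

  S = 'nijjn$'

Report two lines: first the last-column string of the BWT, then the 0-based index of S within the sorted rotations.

Answer: nnijj$
5

Derivation:
All 6 rotations (rotation i = S[i:]+S[:i]):
  rot[0] = nijjn$
  rot[1] = ijjn$n
  rot[2] = jjn$ni
  rot[3] = jn$nij
  rot[4] = n$nijj
  rot[5] = $nijjn
Sorted (with $ < everything):
  sorted[0] = $nijjn  (last char: 'n')
  sorted[1] = ijjn$n  (last char: 'n')
  sorted[2] = jjn$ni  (last char: 'i')
  sorted[3] = jn$nij  (last char: 'j')
  sorted[4] = n$nijj  (last char: 'j')
  sorted[5] = nijjn$  (last char: '$')
Last column: nnijj$
Original string S is at sorted index 5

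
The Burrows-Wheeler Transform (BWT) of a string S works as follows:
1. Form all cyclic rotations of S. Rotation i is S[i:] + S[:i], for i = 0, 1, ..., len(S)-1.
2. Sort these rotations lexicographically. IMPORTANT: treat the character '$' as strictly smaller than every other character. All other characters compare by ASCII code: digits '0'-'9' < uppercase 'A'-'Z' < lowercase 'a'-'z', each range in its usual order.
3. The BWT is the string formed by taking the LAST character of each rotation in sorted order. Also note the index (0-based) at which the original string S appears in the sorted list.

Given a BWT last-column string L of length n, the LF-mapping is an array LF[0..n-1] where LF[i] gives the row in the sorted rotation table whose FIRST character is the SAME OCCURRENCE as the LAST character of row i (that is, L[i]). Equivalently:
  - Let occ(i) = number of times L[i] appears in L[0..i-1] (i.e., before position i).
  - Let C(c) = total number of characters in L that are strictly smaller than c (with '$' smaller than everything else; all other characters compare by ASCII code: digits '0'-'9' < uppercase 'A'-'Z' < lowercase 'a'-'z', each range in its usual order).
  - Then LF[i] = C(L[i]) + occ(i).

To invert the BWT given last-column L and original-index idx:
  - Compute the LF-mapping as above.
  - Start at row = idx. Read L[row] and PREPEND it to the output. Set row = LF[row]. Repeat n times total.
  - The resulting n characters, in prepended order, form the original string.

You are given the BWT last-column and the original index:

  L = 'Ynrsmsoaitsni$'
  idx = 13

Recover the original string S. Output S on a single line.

LF mapping: 1 6 9 10 5 11 8 2 3 13 12 7 4 0
Walk LF starting at row 13, prepending L[row]:
  step 1: row=13, L[13]='$', prepend. Next row=LF[13]=0
  step 2: row=0, L[0]='Y', prepend. Next row=LF[0]=1
  step 3: row=1, L[1]='n', prepend. Next row=LF[1]=6
  step 4: row=6, L[6]='o', prepend. Next row=LF[6]=8
  step 5: row=8, L[8]='i', prepend. Next row=LF[8]=3
  step 6: row=3, L[3]='s', prepend. Next row=LF[3]=10
  step 7: row=10, L[10]='s', prepend. Next row=LF[10]=12
  step 8: row=12, L[12]='i', prepend. Next row=LF[12]=4
  step 9: row=4, L[4]='m', prepend. Next row=LF[4]=5
  step 10: row=5, L[5]='s', prepend. Next row=LF[5]=11
  step 11: row=11, L[11]='n', prepend. Next row=LF[11]=7
  step 12: row=7, L[7]='a', prepend. Next row=LF[7]=2
  step 13: row=2, L[2]='r', prepend. Next row=LF[2]=9
  step 14: row=9, L[9]='t', prepend. Next row=LF[9]=13
Reversed output: transmissionY$

Answer: transmissionY$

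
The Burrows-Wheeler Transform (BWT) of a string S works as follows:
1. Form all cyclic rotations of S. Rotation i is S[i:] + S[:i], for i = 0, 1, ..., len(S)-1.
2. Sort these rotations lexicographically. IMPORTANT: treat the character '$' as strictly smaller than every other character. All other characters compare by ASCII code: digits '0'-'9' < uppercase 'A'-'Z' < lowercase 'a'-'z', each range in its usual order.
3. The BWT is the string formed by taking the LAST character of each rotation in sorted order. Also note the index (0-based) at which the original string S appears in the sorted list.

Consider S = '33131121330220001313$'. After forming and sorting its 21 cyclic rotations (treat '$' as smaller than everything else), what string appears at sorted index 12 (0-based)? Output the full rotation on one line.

All 21 rotations (rotation i = S[i:]+S[:i]):
  rot[0] = 33131121330220001313$
  rot[1] = 3131121330220001313$3
  rot[2] = 131121330220001313$33
  rot[3] = 31121330220001313$331
  rot[4] = 1121330220001313$3313
  rot[5] = 121330220001313$33131
  rot[6] = 21330220001313$331311
  rot[7] = 1330220001313$3313112
  rot[8] = 330220001313$33131121
  rot[9] = 30220001313$331311213
  rot[10] = 0220001313$3313112133
  rot[11] = 220001313$33131121330
  rot[12] = 20001313$331311213302
  rot[13] = 0001313$3313112133022
  rot[14] = 001313$33131121330220
  rot[15] = 01313$331311213302200
  rot[16] = 1313$3313112133022000
  rot[17] = 313$33131121330220001
  rot[18] = 13$331311213302200013
  rot[19] = 3$3313112133022000131
  rot[20] = $33131121330220001313
Sorted (with $ < everything):
  sorted[0] = $33131121330220001313
  sorted[1] = 0001313$3313112133022
  sorted[2] = 001313$33131121330220
  sorted[3] = 01313$331311213302200
  sorted[4] = 0220001313$3313112133
  sorted[5] = 1121330220001313$3313
  sorted[6] = 121330220001313$33131
  sorted[7] = 13$331311213302200013
  sorted[8] = 131121330220001313$33
  sorted[9] = 1313$3313112133022000
  sorted[10] = 1330220001313$3313112
  sorted[11] = 20001313$331311213302
  sorted[12] = 21330220001313$331311
  sorted[13] = 220001313$33131121330
  sorted[14] = 3$3313112133022000131
  sorted[15] = 30220001313$331311213
  sorted[16] = 31121330220001313$331
  sorted[17] = 313$33131121330220001
  sorted[18] = 3131121330220001313$3
  sorted[19] = 330220001313$33131121
  sorted[20] = 33131121330220001313$
sorted[12] = 21330220001313$331311

Answer: 21330220001313$331311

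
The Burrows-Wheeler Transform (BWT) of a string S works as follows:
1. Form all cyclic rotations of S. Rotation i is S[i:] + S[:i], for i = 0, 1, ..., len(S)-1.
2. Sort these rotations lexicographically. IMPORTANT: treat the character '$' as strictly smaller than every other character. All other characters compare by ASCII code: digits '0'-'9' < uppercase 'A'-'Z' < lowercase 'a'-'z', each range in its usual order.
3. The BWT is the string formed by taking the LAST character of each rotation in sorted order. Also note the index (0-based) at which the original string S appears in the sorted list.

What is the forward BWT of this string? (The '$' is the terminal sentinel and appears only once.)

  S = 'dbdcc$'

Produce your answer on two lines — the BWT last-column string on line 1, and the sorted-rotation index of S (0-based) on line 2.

Answer: cdcd$b
4

Derivation:
All 6 rotations (rotation i = S[i:]+S[:i]):
  rot[0] = dbdcc$
  rot[1] = bdcc$d
  rot[2] = dcc$db
  rot[3] = cc$dbd
  rot[4] = c$dbdc
  rot[5] = $dbdcc
Sorted (with $ < everything):
  sorted[0] = $dbdcc  (last char: 'c')
  sorted[1] = bdcc$d  (last char: 'd')
  sorted[2] = c$dbdc  (last char: 'c')
  sorted[3] = cc$dbd  (last char: 'd')
  sorted[4] = dbdcc$  (last char: '$')
  sorted[5] = dcc$db  (last char: 'b')
Last column: cdcd$b
Original string S is at sorted index 4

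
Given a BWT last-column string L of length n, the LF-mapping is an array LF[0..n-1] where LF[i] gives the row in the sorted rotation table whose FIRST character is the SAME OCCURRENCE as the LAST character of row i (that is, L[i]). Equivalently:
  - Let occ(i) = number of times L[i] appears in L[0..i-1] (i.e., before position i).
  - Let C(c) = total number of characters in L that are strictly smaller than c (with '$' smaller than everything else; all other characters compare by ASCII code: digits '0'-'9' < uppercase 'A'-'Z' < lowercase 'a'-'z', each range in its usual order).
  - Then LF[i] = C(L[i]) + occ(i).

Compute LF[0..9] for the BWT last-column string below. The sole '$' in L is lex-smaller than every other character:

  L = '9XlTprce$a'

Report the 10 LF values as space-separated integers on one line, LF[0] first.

Answer: 1 3 7 2 8 9 5 6 0 4

Derivation:
Char counts: '$':1, '9':1, 'T':1, 'X':1, 'a':1, 'c':1, 'e':1, 'l':1, 'p':1, 'r':1
C (first-col start): C('$')=0, C('9')=1, C('T')=2, C('X')=3, C('a')=4, C('c')=5, C('e')=6, C('l')=7, C('p')=8, C('r')=9
L[0]='9': occ=0, LF[0]=C('9')+0=1+0=1
L[1]='X': occ=0, LF[1]=C('X')+0=3+0=3
L[2]='l': occ=0, LF[2]=C('l')+0=7+0=7
L[3]='T': occ=0, LF[3]=C('T')+0=2+0=2
L[4]='p': occ=0, LF[4]=C('p')+0=8+0=8
L[5]='r': occ=0, LF[5]=C('r')+0=9+0=9
L[6]='c': occ=0, LF[6]=C('c')+0=5+0=5
L[7]='e': occ=0, LF[7]=C('e')+0=6+0=6
L[8]='$': occ=0, LF[8]=C('$')+0=0+0=0
L[9]='a': occ=0, LF[9]=C('a')+0=4+0=4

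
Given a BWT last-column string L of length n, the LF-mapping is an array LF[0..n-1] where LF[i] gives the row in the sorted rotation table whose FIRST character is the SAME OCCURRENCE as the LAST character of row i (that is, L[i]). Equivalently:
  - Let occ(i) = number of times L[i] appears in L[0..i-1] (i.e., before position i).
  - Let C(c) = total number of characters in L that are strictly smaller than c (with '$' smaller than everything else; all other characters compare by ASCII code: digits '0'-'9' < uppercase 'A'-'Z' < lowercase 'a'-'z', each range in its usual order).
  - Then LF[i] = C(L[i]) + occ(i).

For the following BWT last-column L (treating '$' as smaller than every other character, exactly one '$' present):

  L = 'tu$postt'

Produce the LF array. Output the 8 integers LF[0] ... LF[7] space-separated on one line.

Answer: 4 7 0 2 1 3 5 6

Derivation:
Char counts: '$':1, 'o':1, 'p':1, 's':1, 't':3, 'u':1
C (first-col start): C('$')=0, C('o')=1, C('p')=2, C('s')=3, C('t')=4, C('u')=7
L[0]='t': occ=0, LF[0]=C('t')+0=4+0=4
L[1]='u': occ=0, LF[1]=C('u')+0=7+0=7
L[2]='$': occ=0, LF[2]=C('$')+0=0+0=0
L[3]='p': occ=0, LF[3]=C('p')+0=2+0=2
L[4]='o': occ=0, LF[4]=C('o')+0=1+0=1
L[5]='s': occ=0, LF[5]=C('s')+0=3+0=3
L[6]='t': occ=1, LF[6]=C('t')+1=4+1=5
L[7]='t': occ=2, LF[7]=C('t')+2=4+2=6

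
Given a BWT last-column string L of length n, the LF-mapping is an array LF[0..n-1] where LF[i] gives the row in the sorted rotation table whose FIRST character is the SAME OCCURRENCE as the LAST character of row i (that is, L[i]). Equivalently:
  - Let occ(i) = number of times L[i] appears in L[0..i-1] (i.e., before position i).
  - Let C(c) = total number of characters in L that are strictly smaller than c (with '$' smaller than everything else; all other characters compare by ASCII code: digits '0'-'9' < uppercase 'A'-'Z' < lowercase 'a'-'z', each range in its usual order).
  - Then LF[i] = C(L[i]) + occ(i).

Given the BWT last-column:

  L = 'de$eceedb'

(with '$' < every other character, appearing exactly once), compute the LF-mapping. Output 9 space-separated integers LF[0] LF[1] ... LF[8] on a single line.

Answer: 3 5 0 6 2 7 8 4 1

Derivation:
Char counts: '$':1, 'b':1, 'c':1, 'd':2, 'e':4
C (first-col start): C('$')=0, C('b')=1, C('c')=2, C('d')=3, C('e')=5
L[0]='d': occ=0, LF[0]=C('d')+0=3+0=3
L[1]='e': occ=0, LF[1]=C('e')+0=5+0=5
L[2]='$': occ=0, LF[2]=C('$')+0=0+0=0
L[3]='e': occ=1, LF[3]=C('e')+1=5+1=6
L[4]='c': occ=0, LF[4]=C('c')+0=2+0=2
L[5]='e': occ=2, LF[5]=C('e')+2=5+2=7
L[6]='e': occ=3, LF[6]=C('e')+3=5+3=8
L[7]='d': occ=1, LF[7]=C('d')+1=3+1=4
L[8]='b': occ=0, LF[8]=C('b')+0=1+0=1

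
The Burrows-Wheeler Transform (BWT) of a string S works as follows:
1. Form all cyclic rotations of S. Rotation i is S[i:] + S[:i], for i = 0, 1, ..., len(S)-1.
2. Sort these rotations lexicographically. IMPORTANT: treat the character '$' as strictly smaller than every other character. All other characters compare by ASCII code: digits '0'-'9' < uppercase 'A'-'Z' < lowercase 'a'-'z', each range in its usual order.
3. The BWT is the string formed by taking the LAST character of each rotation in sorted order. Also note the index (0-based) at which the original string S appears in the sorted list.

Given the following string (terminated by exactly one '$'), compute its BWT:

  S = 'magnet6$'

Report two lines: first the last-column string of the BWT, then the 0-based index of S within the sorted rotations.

Answer: 6tmna$ge
5

Derivation:
All 8 rotations (rotation i = S[i:]+S[:i]):
  rot[0] = magnet6$
  rot[1] = agnet6$m
  rot[2] = gnet6$ma
  rot[3] = net6$mag
  rot[4] = et6$magn
  rot[5] = t6$magne
  rot[6] = 6$magnet
  rot[7] = $magnet6
Sorted (with $ < everything):
  sorted[0] = $magnet6  (last char: '6')
  sorted[1] = 6$magnet  (last char: 't')
  sorted[2] = agnet6$m  (last char: 'm')
  sorted[3] = et6$magn  (last char: 'n')
  sorted[4] = gnet6$ma  (last char: 'a')
  sorted[5] = magnet6$  (last char: '$')
  sorted[6] = net6$mag  (last char: 'g')
  sorted[7] = t6$magne  (last char: 'e')
Last column: 6tmna$ge
Original string S is at sorted index 5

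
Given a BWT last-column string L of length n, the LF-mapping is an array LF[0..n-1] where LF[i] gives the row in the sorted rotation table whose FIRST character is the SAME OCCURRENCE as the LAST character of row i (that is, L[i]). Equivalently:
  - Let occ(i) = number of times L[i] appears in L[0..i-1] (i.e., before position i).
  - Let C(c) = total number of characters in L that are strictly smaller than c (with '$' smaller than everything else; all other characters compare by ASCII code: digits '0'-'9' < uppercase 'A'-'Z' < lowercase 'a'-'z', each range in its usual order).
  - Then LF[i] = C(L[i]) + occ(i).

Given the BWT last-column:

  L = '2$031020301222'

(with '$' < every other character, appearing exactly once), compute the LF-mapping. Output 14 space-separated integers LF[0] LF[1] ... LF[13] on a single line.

Char counts: '$':1, '0':4, '1':2, '2':5, '3':2
C (first-col start): C('$')=0, C('0')=1, C('1')=5, C('2')=7, C('3')=12
L[0]='2': occ=0, LF[0]=C('2')+0=7+0=7
L[1]='$': occ=0, LF[1]=C('$')+0=0+0=0
L[2]='0': occ=0, LF[2]=C('0')+0=1+0=1
L[3]='3': occ=0, LF[3]=C('3')+0=12+0=12
L[4]='1': occ=0, LF[4]=C('1')+0=5+0=5
L[5]='0': occ=1, LF[5]=C('0')+1=1+1=2
L[6]='2': occ=1, LF[6]=C('2')+1=7+1=8
L[7]='0': occ=2, LF[7]=C('0')+2=1+2=3
L[8]='3': occ=1, LF[8]=C('3')+1=12+1=13
L[9]='0': occ=3, LF[9]=C('0')+3=1+3=4
L[10]='1': occ=1, LF[10]=C('1')+1=5+1=6
L[11]='2': occ=2, LF[11]=C('2')+2=7+2=9
L[12]='2': occ=3, LF[12]=C('2')+3=7+3=10
L[13]='2': occ=4, LF[13]=C('2')+4=7+4=11

Answer: 7 0 1 12 5 2 8 3 13 4 6 9 10 11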